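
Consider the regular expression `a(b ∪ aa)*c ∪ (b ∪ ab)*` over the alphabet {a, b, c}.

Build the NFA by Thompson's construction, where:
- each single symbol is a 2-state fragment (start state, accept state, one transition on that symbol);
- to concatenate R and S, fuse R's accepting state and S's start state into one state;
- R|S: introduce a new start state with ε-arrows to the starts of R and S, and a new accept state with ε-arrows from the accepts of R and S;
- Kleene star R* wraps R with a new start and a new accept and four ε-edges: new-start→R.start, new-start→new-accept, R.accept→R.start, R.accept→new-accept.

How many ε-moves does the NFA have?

Bottom-up over the parse tree:
Each of the 8 symbol leaves contributes 0 ε-transitions.
  aa : 0 ε-transitions
  b ∪ aa : 4 ε-transitions
  (b ∪ aa)* : 8 ε-transitions
  a(b ∪ aa)*c : 8 ε-transitions
  ab : 0 ε-transitions
  b ∪ ab : 4 ε-transitions
  (b ∪ ab)* : 8 ε-transitions
  a(b ∪ aa)*c ∪ (b ∪ ab)* : 20 ε-transitions

20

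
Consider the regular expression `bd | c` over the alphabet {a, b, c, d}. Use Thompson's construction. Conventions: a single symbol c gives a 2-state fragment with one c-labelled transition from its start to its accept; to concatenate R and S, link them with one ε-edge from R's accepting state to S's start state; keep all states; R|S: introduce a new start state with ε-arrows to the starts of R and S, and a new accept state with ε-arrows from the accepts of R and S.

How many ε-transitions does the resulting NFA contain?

5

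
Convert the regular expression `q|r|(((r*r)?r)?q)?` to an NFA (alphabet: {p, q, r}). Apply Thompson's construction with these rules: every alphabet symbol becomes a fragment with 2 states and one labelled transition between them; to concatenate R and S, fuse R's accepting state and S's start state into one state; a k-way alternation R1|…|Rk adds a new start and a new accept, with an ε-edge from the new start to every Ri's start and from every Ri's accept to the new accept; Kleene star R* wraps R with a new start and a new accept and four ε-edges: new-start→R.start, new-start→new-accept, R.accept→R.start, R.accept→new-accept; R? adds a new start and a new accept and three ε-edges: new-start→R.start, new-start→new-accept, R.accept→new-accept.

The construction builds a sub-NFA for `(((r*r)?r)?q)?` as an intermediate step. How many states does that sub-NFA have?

13

Fragment for `(((r*r)?r)?q)?`:
Each of the 4 symbol leaves contributes a 2-state fragment.
  r* = 4 states
  r*r = 5 states
  (r*r)? = 7 states
  (r*r)?r = 8 states
  ((r*r)?r)? = 10 states
  ((r*r)?r)?q = 11 states
  (((r*r)?r)?q)? = 13 states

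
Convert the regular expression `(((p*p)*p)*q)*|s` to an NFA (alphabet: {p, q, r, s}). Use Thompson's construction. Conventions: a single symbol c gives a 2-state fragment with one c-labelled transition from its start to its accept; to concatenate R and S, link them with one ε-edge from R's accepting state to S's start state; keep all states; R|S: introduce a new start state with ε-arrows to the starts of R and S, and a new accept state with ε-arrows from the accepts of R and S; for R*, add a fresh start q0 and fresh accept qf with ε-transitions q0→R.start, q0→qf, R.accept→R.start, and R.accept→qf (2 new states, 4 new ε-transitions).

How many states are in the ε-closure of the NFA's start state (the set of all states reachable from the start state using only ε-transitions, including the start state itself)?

15

Work bottom-up. For each fragment F, track |ε-closure(F.start)| and whether F's accept lies in that closure (i.e. whether F accepts ε). A single-symbol fragment has closure size 1 and does not accept ε.
  p* → |closure| = 1 (new start) + 1 (body) + 1 (new accept) = 3
  p*p → |closure| = 3 + 1 = 4 (closure spills across the concat boundary because the left factor accepts ε)
  (p*p)* → |closure| = 1 (new start) + 4 (body) + 1 (new accept) = 6
  (p*p)*p → the left operand accepts ε, so the closure extends into the next operand (via the concat ε-link); |closure| = 6 + 1 = 7
  ((p*p)*p)* → new start has ε-edges to the inner start and to the new accept, so |closure| = 2 + 7 = 9
  ((p*p)*p)*q → the left operand accepts ε, so the closure extends into the next operand (via the concat ε-link); |closure| = 9 + 1 = 10
  (((p*p)*p)*q)* → new start has ε-edges to the inner start and to the new accept, so |closure| = 2 + 10 = 12
  (((p*p)*p)*q)*|s → new start ε-reaches every alternative's start; at least one alternative accepts ε, so the union's new accept is reached too: |closure| = 1 + 12 + 1 + 1 = 15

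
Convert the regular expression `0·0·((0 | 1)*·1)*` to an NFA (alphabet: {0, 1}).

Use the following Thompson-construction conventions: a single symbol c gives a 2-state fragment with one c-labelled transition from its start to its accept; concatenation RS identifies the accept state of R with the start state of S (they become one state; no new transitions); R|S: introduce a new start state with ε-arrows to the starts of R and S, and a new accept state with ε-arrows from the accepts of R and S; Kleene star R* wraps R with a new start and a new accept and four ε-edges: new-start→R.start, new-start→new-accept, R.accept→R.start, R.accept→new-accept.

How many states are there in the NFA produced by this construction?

By structural recursion:
Each of the 5 symbol leaves contributes a 2-state fragment.
  0 | 1 : 6 states
  (0 | 1)* : 8 states
  (0 | 1)*·1 : 9 states
  ((0 | 1)*·1)* : 11 states
  0·0·((0 | 1)*·1)* : 13 states

13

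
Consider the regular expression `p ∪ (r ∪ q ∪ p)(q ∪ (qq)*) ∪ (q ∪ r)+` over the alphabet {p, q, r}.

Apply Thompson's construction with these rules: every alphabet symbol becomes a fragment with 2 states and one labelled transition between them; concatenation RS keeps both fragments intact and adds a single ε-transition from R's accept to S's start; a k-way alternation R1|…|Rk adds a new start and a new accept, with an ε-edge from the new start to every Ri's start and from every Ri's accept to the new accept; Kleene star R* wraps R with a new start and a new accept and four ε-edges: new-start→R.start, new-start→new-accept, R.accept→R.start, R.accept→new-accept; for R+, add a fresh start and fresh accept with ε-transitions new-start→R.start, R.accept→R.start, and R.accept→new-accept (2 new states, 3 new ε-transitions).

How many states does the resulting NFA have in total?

Per subexpression:
Each of the 9 symbol leaves contributes a 2-state fragment.
  r ∪ q ∪ p — 8 states
  qq — 4 states
  (qq)* — 6 states
  q ∪ (qq)* — 10 states
  (r ∪ q ∪ p)(q ∪ (qq)*) — 18 states
  q ∪ r — 6 states
  (q ∪ r)+ — 8 states
  p ∪ (r ∪ q ∪ p)(q ∪ (qq)*) ∪ (q ∪ r)+ — 30 states

30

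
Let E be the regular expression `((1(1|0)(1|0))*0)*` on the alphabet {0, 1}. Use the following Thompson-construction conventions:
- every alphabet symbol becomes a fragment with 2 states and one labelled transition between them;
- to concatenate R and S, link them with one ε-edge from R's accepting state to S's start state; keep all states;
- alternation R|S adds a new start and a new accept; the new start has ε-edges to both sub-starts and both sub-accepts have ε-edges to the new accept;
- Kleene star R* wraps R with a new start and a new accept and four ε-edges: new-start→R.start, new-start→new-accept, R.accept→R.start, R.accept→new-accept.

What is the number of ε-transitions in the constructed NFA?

19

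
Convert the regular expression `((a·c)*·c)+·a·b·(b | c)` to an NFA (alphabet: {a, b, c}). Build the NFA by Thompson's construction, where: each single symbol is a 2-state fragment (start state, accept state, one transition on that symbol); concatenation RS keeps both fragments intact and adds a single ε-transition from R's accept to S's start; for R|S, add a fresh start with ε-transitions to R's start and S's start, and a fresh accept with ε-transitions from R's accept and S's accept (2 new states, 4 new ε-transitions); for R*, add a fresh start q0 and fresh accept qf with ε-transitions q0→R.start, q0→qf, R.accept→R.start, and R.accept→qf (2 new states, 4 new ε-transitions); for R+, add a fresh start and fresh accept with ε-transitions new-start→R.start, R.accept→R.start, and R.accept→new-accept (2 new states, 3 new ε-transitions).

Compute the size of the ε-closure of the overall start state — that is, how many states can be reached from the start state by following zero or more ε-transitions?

Compute the ε-closure size of each fragment's start state recursively; a symbol fragment's start has no outgoing ε-edge, so its closure is just itself (size 1).
  a·c → same as the first factor's closure: |closure| = 1
  (a·c)* → the star's fresh start ε-reaches both the body's start and the fresh accept: |closure| = 2 + 1 = 3
  (a·c)*·c → the left operand accepts ε, so the closure extends into the next operand (via the concat ε-link); |closure| = 3 + 1 = 4
  ((a·c)*·c)+ → |closure| = 1 + 4 = 5 (the body doesn't accept ε, so the new accept is not reached)
  b | c → |closure| = 1 + 1 + 1 = 3 (the new accept is not ε-reachable since no branch accepts ε)
  ((a·c)*·c)+·a·b·(b | c) → |closure| equals the left operand's closure size = 5 (its accept is not ε-reachable, so the closure stops there)

5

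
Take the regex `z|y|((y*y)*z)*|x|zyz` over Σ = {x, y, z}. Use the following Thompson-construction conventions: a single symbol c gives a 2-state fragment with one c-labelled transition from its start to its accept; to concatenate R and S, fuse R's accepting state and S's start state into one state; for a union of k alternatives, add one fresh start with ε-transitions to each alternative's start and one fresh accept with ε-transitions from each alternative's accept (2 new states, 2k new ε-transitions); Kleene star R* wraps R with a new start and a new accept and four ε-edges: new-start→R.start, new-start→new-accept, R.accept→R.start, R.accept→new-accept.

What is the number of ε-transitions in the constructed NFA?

Building bottom-up:
Each of the 9 symbol leaves contributes 0 ε-transitions.
  y* — 4 ε-transitions
  y*y — 4 ε-transitions
  (y*y)* — 8 ε-transitions
  (y*y)*z — 8 ε-transitions
  ((y*y)*z)* — 12 ε-transitions
  zyz — 0 ε-transitions
  z|y|((y*y)*z)*|x|zyz — 22 ε-transitions

22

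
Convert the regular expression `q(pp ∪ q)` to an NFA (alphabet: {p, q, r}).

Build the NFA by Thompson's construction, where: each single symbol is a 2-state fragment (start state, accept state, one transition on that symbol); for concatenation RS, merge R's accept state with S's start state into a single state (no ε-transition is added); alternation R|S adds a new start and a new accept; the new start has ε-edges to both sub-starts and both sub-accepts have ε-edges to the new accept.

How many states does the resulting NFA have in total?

By structural recursion:
Each of the 4 symbol leaves contributes a 2-state fragment.
  pp — 3 states
  pp ∪ q — 7 states
  q(pp ∪ q) — 8 states

8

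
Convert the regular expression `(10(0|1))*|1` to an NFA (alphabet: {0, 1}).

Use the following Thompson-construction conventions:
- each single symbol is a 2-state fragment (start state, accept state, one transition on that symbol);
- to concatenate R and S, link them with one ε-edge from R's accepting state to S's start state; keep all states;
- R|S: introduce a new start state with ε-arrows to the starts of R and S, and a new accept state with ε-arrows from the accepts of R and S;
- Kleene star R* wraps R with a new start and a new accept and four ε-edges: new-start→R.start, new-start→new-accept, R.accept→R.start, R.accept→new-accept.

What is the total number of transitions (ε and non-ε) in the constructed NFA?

19

Per subexpression:
Each of the 5 symbol leaves contributes 1 transition (1 symbol, 0 ε).
  0|1 — 6 transitions (2 symbol, 4 ε)
  10(0|1) — 10 transitions (4 symbol, 6 ε)
  (10(0|1))* — 14 transitions (4 symbol, 10 ε)
  (10(0|1))*|1 — 19 transitions (5 symbol, 14 ε)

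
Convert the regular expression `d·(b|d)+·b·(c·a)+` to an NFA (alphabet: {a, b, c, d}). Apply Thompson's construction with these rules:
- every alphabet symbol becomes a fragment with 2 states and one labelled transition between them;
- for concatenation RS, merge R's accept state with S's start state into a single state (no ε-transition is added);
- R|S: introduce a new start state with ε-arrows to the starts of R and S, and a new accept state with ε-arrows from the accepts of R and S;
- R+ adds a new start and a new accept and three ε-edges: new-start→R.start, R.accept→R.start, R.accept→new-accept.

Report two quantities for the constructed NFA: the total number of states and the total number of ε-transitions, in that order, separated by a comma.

Building bottom-up:
Each of the 6 symbol leaves contributes 2 states and 0 ε-transitions.
  b|d — 6 states, 4 ε-transitions
  (b|d)+ — 8 states, 7 ε-transitions
  c·a — 3 states, 0 ε-transitions
  (c·a)+ — 5 states, 3 ε-transitions
  d·(b|d)+·b·(c·a)+ — 14 states, 10 ε-transitions

14, 10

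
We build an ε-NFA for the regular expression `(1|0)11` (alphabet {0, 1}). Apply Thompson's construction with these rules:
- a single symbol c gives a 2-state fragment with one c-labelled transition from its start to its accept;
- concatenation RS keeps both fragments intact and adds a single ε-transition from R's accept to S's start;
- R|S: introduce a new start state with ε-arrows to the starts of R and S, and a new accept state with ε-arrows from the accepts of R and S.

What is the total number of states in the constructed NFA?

10

Recursing over subexpressions:
Each of the 4 symbol leaves contributes a 2-state fragment.
  1|0 = 6 states
  (1|0)11 = 10 states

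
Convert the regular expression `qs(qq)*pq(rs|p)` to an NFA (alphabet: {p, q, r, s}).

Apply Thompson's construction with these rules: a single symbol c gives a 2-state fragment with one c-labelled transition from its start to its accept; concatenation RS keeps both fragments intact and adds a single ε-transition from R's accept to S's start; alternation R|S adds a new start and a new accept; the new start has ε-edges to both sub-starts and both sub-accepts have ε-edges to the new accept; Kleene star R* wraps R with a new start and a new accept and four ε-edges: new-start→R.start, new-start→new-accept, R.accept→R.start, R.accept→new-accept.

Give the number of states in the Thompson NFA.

22

Recursing over subexpressions:
Each of the 9 symbol leaves contributes a 2-state fragment.
  qq — 4 states
  (qq)* — 6 states
  rs — 4 states
  rs|p — 8 states
  qs(qq)*pq(rs|p) — 22 states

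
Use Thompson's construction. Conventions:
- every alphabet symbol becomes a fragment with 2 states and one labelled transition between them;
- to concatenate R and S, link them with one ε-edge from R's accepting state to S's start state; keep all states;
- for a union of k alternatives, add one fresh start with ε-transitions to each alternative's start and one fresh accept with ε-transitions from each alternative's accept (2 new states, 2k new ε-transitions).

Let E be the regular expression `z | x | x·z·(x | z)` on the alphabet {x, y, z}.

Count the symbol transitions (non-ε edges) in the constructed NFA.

Recursing over subexpressions:
Each of the 6 symbol leaves contributes exactly 1 symbol transition.
  x | z — 2 symbol transitions
  x·z·(x | z) — 4 symbol transitions
  z | x | x·z·(x | z) — 6 symbol transitions

6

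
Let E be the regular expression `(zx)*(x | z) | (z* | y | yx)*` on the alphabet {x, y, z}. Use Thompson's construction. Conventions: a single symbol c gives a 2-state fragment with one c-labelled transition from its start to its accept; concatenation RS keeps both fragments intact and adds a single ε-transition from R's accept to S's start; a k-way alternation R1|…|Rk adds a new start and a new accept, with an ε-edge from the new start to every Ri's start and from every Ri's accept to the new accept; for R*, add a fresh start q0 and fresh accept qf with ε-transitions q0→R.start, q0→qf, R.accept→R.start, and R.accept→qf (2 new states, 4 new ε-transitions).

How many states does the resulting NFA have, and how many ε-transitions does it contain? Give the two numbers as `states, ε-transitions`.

Per subexpression:
Each of the 8 symbol leaves contributes 2 states and 0 ε-transitions.
  zx = 4 states, 1 ε-transition
  (zx)* = 6 states, 5 ε-transitions
  x | z = 6 states, 4 ε-transitions
  (zx)*(x | z) = 12 states, 10 ε-transitions
  z* = 4 states, 4 ε-transitions
  yx = 4 states, 1 ε-transition
  z* | y | yx = 12 states, 11 ε-transitions
  (z* | y | yx)* = 14 states, 15 ε-transitions
  (zx)*(x | z) | (z* | y | yx)* = 28 states, 29 ε-transitions

28, 29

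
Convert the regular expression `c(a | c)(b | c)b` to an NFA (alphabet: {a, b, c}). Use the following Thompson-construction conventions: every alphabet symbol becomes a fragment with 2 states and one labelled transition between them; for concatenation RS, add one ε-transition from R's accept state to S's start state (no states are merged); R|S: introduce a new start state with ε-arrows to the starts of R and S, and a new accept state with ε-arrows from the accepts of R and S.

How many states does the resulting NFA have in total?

Building bottom-up:
Each of the 6 symbol leaves contributes a 2-state fragment.
  a | c → 6 states
  b | c → 6 states
  c(a | c)(b | c)b → 16 states

16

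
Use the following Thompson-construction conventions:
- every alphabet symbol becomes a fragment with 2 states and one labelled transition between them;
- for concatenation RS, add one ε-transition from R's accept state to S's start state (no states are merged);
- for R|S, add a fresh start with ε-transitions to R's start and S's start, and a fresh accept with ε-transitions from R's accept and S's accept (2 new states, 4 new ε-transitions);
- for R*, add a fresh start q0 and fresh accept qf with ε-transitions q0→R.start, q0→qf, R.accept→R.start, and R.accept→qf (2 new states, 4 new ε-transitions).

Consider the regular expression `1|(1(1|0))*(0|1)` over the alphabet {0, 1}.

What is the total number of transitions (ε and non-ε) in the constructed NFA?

24

Recursing over subexpressions:
Each of the 6 symbol leaves contributes 1 transition (1 symbol, 0 ε).
  1|0 = 6 transitions (2 symbol, 4 ε)
  1(1|0) = 8 transitions (3 symbol, 5 ε)
  (1(1|0))* = 12 transitions (3 symbol, 9 ε)
  0|1 = 6 transitions (2 symbol, 4 ε)
  (1(1|0))*(0|1) = 19 transitions (5 symbol, 14 ε)
  1|(1(1|0))*(0|1) = 24 transitions (6 symbol, 18 ε)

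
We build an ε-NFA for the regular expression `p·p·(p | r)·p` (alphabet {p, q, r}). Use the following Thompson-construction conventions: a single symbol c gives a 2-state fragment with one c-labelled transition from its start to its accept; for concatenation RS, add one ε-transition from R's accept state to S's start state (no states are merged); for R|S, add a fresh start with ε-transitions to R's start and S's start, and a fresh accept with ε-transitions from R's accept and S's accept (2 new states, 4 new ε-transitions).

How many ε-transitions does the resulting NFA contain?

Building bottom-up:
Each of the 5 symbol leaves contributes 0 ε-transitions.
  p | r → 4 ε-transitions
  p·p·(p | r)·p → 7 ε-transitions

7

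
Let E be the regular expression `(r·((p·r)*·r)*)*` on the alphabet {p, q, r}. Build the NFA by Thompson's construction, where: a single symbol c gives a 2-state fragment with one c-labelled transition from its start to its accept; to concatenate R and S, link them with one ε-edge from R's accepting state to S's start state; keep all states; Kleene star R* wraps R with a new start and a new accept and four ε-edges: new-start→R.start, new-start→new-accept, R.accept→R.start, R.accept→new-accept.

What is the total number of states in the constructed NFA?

Building bottom-up:
Each of the 4 symbol leaves contributes a 2-state fragment.
  p·r — 4 states
  (p·r)* — 6 states
  (p·r)*·r — 8 states
  ((p·r)*·r)* — 10 states
  r·((p·r)*·r)* — 12 states
  (r·((p·r)*·r)*)* — 14 states

14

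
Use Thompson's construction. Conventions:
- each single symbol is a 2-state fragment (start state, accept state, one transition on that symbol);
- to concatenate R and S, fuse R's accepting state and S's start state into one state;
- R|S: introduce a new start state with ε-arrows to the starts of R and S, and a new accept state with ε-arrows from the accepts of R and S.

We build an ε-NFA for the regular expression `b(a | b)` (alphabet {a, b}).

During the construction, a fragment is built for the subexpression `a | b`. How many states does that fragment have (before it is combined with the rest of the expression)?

Fragment for `a | b`:
Each of the 2 symbol leaves contributes a 2-state fragment.
  a | b = 6 states

6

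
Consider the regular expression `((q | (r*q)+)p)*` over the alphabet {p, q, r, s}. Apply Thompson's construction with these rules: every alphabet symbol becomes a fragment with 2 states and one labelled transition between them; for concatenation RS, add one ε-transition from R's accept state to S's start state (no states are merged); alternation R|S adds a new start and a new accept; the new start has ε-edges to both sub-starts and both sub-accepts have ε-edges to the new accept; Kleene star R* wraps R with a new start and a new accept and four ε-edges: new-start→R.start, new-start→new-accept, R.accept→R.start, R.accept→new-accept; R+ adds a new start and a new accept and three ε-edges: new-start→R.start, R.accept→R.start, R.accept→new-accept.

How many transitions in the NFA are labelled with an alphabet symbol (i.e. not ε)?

4

By structural recursion:
Each of the 4 symbol leaves contributes exactly 1 symbol transition.
  r* : 1 symbol transition
  r*q : 2 symbol transitions
  (r*q)+ : 2 symbol transitions
  q | (r*q)+ : 3 symbol transitions
  (q | (r*q)+)p : 4 symbol transitions
  ((q | (r*q)+)p)* : 4 symbol transitions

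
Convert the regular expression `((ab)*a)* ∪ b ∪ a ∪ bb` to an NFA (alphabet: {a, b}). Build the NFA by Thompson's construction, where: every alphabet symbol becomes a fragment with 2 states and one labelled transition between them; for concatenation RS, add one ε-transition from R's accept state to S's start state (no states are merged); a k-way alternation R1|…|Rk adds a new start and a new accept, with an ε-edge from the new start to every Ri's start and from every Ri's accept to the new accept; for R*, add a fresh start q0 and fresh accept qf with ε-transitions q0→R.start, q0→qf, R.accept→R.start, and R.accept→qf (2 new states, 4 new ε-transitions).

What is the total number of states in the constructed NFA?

20

Bottom-up over the parse tree:
Each of the 7 symbol leaves contributes a 2-state fragment.
  ab — 4 states
  (ab)* — 6 states
  (ab)*a — 8 states
  ((ab)*a)* — 10 states
  bb — 4 states
  ((ab)*a)* ∪ b ∪ a ∪ bb — 20 states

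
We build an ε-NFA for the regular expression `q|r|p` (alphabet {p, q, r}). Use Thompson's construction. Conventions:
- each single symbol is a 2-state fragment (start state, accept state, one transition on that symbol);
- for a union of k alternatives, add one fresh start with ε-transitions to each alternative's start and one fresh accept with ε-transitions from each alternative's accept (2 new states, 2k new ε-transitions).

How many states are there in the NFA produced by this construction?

8

Per subexpression:
Each of the 3 symbol leaves contributes a 2-state fragment.
  q|r|p → 8 states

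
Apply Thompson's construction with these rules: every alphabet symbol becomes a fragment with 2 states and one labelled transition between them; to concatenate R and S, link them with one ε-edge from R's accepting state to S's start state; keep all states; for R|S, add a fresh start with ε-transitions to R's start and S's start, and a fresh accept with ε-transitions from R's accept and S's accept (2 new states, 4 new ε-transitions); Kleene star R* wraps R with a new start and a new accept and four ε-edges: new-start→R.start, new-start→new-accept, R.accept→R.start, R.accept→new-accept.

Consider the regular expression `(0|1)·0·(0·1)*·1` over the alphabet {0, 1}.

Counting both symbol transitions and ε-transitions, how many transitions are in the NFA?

By structural recursion:
Each of the 6 symbol leaves contributes 1 transition (1 symbol, 0 ε).
  0|1 — 6 transitions (2 symbol, 4 ε)
  0·1 — 3 transitions (2 symbol, 1 ε)
  (0·1)* — 7 transitions (2 symbol, 5 ε)
  (0|1)·0·(0·1)*·1 — 18 transitions (6 symbol, 12 ε)

18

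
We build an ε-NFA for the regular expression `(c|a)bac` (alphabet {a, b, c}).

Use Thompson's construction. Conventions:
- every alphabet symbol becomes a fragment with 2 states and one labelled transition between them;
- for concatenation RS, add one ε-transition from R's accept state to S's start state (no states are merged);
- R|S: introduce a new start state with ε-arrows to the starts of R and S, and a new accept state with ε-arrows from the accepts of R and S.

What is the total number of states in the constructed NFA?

12

Bottom-up over the parse tree:
Each of the 5 symbol leaves contributes a 2-state fragment.
  c|a = 6 states
  (c|a)bac = 12 states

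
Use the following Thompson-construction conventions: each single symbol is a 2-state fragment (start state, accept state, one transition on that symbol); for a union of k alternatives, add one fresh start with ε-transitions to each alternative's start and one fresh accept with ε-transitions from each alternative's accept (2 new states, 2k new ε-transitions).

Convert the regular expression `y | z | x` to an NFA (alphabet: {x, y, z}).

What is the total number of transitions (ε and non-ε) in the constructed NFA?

9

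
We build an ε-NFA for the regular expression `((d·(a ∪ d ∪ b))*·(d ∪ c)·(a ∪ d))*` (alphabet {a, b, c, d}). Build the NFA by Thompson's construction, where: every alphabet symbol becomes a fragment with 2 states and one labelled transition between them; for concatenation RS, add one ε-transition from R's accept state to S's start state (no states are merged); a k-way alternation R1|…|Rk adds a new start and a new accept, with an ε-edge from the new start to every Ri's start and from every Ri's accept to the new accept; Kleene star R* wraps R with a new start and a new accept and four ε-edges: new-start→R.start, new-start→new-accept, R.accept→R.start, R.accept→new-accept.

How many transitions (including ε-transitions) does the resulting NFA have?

Recursing over subexpressions:
Each of the 8 symbol leaves contributes 1 transition (1 symbol, 0 ε).
  a ∪ d ∪ b = 9 transitions (3 symbol, 6 ε)
  d·(a ∪ d ∪ b) = 11 transitions (4 symbol, 7 ε)
  (d·(a ∪ d ∪ b))* = 15 transitions (4 symbol, 11 ε)
  d ∪ c = 6 transitions (2 symbol, 4 ε)
  a ∪ d = 6 transitions (2 symbol, 4 ε)
  (d·(a ∪ d ∪ b))*·(d ∪ c)·(a ∪ d) = 29 transitions (8 symbol, 21 ε)
  ((d·(a ∪ d ∪ b))*·(d ∪ c)·(a ∪ d))* = 33 transitions (8 symbol, 25 ε)

33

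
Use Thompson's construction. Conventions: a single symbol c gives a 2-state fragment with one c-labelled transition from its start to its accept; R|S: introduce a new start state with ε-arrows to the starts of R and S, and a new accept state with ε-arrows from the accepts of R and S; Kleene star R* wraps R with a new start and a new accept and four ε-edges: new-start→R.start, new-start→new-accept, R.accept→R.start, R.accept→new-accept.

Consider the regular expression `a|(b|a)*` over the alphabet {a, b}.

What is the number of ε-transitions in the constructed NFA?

By structural recursion:
Each of the 3 symbol leaves contributes 0 ε-transitions.
  b|a = 4 ε-transitions
  (b|a)* = 8 ε-transitions
  a|(b|a)* = 12 ε-transitions

12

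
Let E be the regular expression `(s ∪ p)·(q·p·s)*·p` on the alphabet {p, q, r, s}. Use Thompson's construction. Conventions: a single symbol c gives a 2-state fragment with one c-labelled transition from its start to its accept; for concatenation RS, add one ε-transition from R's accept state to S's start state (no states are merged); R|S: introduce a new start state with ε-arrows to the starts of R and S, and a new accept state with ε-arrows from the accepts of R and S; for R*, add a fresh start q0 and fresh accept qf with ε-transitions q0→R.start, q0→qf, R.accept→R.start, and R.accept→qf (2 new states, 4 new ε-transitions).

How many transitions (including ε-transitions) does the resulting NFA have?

Building bottom-up:
Each of the 6 symbol leaves contributes 1 transition (1 symbol, 0 ε).
  s ∪ p = 6 transitions (2 symbol, 4 ε)
  q·p·s = 5 transitions (3 symbol, 2 ε)
  (q·p·s)* = 9 transitions (3 symbol, 6 ε)
  (s ∪ p)·(q·p·s)*·p = 18 transitions (6 symbol, 12 ε)

18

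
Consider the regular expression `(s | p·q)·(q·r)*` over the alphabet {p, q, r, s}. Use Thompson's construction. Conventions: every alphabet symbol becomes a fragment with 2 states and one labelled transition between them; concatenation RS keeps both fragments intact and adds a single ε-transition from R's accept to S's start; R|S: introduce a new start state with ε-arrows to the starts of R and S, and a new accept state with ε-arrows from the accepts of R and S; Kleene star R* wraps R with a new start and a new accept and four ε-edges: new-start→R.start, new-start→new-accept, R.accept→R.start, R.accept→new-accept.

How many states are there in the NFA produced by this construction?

Per subexpression:
Each of the 5 symbol leaves contributes a 2-state fragment.
  p·q : 4 states
  s | p·q : 8 states
  q·r : 4 states
  (q·r)* : 6 states
  (s | p·q)·(q·r)* : 14 states

14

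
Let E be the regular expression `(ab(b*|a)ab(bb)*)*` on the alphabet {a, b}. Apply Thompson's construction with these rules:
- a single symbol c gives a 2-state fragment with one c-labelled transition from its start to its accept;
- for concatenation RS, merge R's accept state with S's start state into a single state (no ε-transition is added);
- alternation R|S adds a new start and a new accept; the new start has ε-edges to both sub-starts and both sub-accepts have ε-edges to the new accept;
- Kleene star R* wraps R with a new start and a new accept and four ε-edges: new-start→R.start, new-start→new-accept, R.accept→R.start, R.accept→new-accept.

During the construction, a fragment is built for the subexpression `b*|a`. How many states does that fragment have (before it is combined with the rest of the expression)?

8

Fragment for `b*|a`:
Each of the 2 symbol leaves contributes a 2-state fragment.
  b* — 4 states
  b*|a — 8 states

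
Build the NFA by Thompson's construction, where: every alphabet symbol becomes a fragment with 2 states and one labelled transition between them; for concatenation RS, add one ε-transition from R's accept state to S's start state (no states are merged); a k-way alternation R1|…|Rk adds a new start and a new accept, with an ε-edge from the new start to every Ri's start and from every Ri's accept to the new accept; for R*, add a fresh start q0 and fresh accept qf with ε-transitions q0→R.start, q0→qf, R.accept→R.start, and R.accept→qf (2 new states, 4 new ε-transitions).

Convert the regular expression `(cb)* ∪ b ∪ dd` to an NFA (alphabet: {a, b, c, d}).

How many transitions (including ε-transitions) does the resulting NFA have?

Per subexpression:
Each of the 5 symbol leaves contributes 1 transition (1 symbol, 0 ε).
  cb = 3 transitions (2 symbol, 1 ε)
  (cb)* = 7 transitions (2 symbol, 5 ε)
  dd = 3 transitions (2 symbol, 1 ε)
  (cb)* ∪ b ∪ dd = 17 transitions (5 symbol, 12 ε)

17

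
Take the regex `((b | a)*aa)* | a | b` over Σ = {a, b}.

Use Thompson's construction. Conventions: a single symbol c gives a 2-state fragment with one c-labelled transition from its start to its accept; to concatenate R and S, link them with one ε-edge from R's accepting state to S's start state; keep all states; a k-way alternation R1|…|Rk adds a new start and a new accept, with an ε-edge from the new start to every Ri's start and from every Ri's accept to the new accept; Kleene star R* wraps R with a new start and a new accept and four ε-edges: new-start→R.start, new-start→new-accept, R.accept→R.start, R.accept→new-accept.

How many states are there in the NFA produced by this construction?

Bottom-up over the parse tree:
Each of the 6 symbol leaves contributes a 2-state fragment.
  b | a → 6 states
  (b | a)* → 8 states
  (b | a)*aa → 12 states
  ((b | a)*aa)* → 14 states
  ((b | a)*aa)* | a | b → 20 states

20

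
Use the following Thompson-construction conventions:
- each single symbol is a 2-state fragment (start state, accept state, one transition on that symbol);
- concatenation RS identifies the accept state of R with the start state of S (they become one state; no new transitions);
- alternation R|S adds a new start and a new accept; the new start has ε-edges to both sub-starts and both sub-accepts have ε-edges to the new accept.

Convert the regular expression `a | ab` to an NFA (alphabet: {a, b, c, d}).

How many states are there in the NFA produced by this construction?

7

By structural recursion:
Each of the 3 symbol leaves contributes a 2-state fragment.
  ab = 3 states
  a | ab = 7 states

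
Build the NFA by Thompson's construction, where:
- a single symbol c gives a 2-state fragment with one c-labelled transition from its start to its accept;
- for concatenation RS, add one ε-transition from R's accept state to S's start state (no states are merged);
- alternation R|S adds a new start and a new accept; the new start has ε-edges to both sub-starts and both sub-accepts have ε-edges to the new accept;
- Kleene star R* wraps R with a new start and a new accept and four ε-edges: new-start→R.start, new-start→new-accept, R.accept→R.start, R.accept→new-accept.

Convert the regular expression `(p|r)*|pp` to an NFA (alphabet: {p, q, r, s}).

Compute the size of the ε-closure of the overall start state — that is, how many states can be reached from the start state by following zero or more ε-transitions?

8

Work bottom-up. For each fragment F, track |ε-closure(F.start)| and whether F's accept lies in that closure (i.e. whether F accepts ε). A single-symbol fragment has closure size 1 and does not accept ε.
  p|r → new start ε-reaches every alternative's start; none of them accept ε, so the new accept is not reached: C = 1 + 1 + 1 = 3
  (p|r)* → C = 1 (new start) + 3 (body) + 1 (new accept) = 5
  pp → same as the first factor's closure: C = 1
  (p|r)*|pp → new start ε-reaches every alternative's start; at least one alternative accepts ε, so the union's new accept is reached too: C = 1 + 5 + 1 + 1 = 8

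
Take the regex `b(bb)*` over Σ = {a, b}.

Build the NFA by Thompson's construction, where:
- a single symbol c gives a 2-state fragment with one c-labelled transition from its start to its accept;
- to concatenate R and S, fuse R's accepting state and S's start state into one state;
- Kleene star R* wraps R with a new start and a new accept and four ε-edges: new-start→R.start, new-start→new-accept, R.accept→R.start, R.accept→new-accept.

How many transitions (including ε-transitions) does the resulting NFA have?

By structural recursion:
Each of the 3 symbol leaves contributes 1 transition (1 symbol, 0 ε).
  bb — 2 transitions (2 symbol, 0 ε)
  (bb)* — 6 transitions (2 symbol, 4 ε)
  b(bb)* — 7 transitions (3 symbol, 4 ε)

7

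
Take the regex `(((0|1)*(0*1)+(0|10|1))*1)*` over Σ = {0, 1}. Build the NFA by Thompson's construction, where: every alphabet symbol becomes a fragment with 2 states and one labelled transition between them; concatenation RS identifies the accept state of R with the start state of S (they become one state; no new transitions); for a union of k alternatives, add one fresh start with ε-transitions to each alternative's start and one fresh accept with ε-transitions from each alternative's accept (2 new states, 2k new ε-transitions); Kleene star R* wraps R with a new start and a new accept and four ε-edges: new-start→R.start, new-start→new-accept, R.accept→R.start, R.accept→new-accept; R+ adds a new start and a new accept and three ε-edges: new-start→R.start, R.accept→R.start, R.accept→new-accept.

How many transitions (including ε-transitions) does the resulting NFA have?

38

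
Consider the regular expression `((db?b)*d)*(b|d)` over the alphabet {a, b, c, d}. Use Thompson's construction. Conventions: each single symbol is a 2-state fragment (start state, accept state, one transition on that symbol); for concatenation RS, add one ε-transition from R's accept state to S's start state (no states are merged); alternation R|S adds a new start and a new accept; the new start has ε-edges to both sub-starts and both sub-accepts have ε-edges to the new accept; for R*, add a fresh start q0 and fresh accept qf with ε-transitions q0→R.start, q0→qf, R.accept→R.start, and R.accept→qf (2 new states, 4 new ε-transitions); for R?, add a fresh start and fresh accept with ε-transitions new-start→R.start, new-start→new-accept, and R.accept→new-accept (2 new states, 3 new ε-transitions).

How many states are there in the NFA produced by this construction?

20

By structural recursion:
Each of the 6 symbol leaves contributes a 2-state fragment.
  b? — 4 states
  db?b — 8 states
  (db?b)* — 10 states
  (db?b)*d — 12 states
  ((db?b)*d)* — 14 states
  b|d — 6 states
  ((db?b)*d)*(b|d) — 20 states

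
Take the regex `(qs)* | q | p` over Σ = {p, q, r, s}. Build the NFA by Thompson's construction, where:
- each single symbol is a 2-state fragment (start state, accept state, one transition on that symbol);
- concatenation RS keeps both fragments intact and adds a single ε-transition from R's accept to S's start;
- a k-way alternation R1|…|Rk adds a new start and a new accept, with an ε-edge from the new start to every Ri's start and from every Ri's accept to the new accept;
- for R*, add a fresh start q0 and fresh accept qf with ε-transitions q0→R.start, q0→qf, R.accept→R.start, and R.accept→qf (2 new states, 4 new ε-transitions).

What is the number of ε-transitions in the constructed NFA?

11

Recursing over subexpressions:
Each of the 4 symbol leaves contributes 0 ε-transitions.
  qs → 1 ε-transition
  (qs)* → 5 ε-transitions
  (qs)* | q | p → 11 ε-transitions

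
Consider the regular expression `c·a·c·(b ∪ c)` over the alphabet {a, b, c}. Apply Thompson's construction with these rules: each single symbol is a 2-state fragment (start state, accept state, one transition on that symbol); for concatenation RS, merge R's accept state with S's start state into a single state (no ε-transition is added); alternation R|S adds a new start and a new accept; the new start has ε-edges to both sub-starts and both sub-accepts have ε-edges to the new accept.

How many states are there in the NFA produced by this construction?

9

Bottom-up over the parse tree:
Each of the 5 symbol leaves contributes a 2-state fragment.
  b ∪ c = 6 states
  c·a·c·(b ∪ c) = 9 states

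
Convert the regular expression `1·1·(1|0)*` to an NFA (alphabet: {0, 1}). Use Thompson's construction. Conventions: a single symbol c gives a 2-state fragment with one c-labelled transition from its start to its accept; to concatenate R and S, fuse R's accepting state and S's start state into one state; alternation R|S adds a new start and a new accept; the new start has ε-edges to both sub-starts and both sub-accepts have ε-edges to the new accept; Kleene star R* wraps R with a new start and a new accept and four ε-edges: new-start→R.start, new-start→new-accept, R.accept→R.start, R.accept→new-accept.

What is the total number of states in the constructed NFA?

Recursing over subexpressions:
Each of the 4 symbol leaves contributes a 2-state fragment.
  1|0 : 6 states
  (1|0)* : 8 states
  1·1·(1|0)* : 10 states

10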